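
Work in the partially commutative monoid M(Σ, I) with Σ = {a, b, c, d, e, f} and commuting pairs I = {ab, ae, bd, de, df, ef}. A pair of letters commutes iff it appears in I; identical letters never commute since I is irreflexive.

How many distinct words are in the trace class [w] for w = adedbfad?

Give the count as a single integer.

19

piece 0:a — minimal
piece 1:d rests on {0:a}
piece 2:e — minimal
piece 3:d rests on {1:d}
piece 4:b rests on {2:e}
piece 5:f rests on {0:a, 4:b}
piece 6:a rests on {3:d, 5:f}
piece 7:d rests on {6:a}
minimal pieces: {0:a, 2:e}
ways to finish when only these pieces remain (= sum over removing one remaining piece with nothing left below it):
  1 left: {7}→1
  2 left: {6,7}→1
  3 left: {3,6,7}→1  {5,6,7}→1
  4 left: {1,3,6,7}→1  {3,5,6,7}→2  {4,5,6,7}→1
  5 left: {1,3,5,6,7}→3  {2,4,5,6,7}→1  {3,4,5,6,7}→3
  6 left: {0,1,3,5,6,7}→3  {1,3,4,5,6,7}→6  {2,3,4,5,6,7}→4
  placing 0:a first → 10 extensions
  placing 2:e first → 9 extensions
total linear extensions = 19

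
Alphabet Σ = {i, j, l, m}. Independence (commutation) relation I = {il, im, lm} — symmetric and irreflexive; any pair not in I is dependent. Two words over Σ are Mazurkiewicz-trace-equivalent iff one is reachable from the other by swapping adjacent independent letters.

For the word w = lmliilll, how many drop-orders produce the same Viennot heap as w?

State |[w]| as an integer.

0(l) covers ∅
1(m) covers ∅
2(l) covers 0:l
3(i) covers ∅
4(i) covers 3:i
5(l) covers 2:l
6(l) covers 5:l
7(l) covers 6:l
floor of heap: 0:l, 1:m, 3:i
completions by unplaced set U, small U first (add the entries for U minus each lowest piece of U):
  |U|=1: {1}:1  {4}:1  {7}:1
  |U|=2: {1,4}:2  {1,7}:2  {3,4}:1  {4,7}:2  {6,7}:1
  |U|=3: {1,3,4}:3  {1,4,7}:6  {1,6,7}:3  {3,4,7}:3  {4,6,7}:3  {5,6,7}:1
  |U|=4: {1,3,4,7}:12  {1,4,6,7}:12  {1,5,6,7}:4  {2,5,6,7}:1  {3,4,6,7}:6  {4,5,6,7}:4
  |U|=5: {0,2,5,6,7}:1  {1,2,5,6,7}:5  {1,3,4,6,7}:30  {1,4,5,6,7}:20  {2,4,5,6,7}:5  {3,4,5,6,7}:10
  |U|=6: {0,1,2,5,6,7}:6  {0,2,4,5,6,7}:6  {1,2,4,5,6,7}:30  {1,3,4,5,6,7}:60  {2,3,4,5,6,7}:15
  start at 0(l): 105
  start at 1(m): 21
  start at 3(i): 42
sum over floor = 168

168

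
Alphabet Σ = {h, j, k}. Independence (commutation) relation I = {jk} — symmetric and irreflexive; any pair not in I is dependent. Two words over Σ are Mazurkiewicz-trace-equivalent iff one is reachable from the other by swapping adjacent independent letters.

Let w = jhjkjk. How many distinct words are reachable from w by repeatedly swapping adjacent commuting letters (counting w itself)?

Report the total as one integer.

6

0(j) covers ∅
1(h) covers 0:j
2(j) covers 1:h
3(k) covers 1:h
4(j) covers 2:j
5(k) covers 3:k
floor of heap: 0:j
completions by unplaced set U, small U first (add the entries for U minus each lowest piece of U):
  |U|=1: {4}:1  {5}:1
  |U|=2: {2,4}:1  {3,5}:1  {4,5}:2
  |U|=3: {2,4,5}:3  {3,4,5}:3
  |U|=4: {2,3,4,5}:6
  start at 0(j): 6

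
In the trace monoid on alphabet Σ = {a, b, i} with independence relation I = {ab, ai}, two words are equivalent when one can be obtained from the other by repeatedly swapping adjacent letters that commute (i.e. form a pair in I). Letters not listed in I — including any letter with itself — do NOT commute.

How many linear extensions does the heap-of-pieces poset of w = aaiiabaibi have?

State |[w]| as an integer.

0(a) covers ∅
1(a) covers 0:a
2(i) covers ∅
3(i) covers 2:i
4(a) covers 1:a
5(b) covers 3:i
6(a) covers 4:a
7(i) covers 5:b
8(b) covers 7:i
9(i) covers 8:b
floor of heap: 0:a, 2:i
completions by unplaced set U, small U first (add the entries for U minus each lowest piece of U):
  |U|=1: {6}:1  {9}:1
  |U|=2: {4,6}:1  {6,9}:2  {8,9}:1
  |U|=3: {1,4,6}:1  {4,6,9}:3  {6,8,9}:3  {7,8,9}:1
  |U|=4: {0,1,4,6}:1  {1,4,6,9}:4  {4,6,8,9}:6  {5,7,8,9}:1  {6,7,8,9}:4
  |U|=5: {0,1,4,6,9}:5  {1,4,6,8,9}:10  {3,5,7,8,9}:1  {4,6,7,8,9}:10  {5,6,7,8,9}:5
  |U|=6: {0,1,4,6,8,9}:15  {1,4,6,7,8,9}:20  {2,3,5,7,8,9}:1  {3,5,6,7,8,9}:6  {4,5,6,7,8,9}:15
  |U|=7: {0,1,4,6,7,8,9}:35  {1,4,5,6,7,8,9}:35  {2,3,5,6,7,8,9}:7  {3,4,5,6,7,8,9}:21
  |U|=8: {0,1,4,5,6,7,8,9}:70  {1,3,4,5,6,7,8,9}:56  {2,3,4,5,6,7,8,9}:28
  start at 0(a): 84
  start at 2(i): 126
sum over floor = 210

210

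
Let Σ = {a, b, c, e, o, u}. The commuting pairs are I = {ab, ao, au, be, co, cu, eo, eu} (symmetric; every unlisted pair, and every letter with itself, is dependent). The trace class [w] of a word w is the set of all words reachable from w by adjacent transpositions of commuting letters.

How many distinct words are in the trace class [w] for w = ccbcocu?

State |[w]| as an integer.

0(c) covers ∅
1(c) covers 0:c
2(b) covers 1:c
3(c) covers 2:b
4(o) covers 2:b
5(c) covers 3:c
6(u) covers 4:o
floor of heap: 0:c
completions by unplaced set U, small U first (add the entries for U minus each lowest piece of U):
  |U|=1: {5}:1  {6}:1
  |U|=2: {3,5}:1  {4,6}:1  {5,6}:2
  |U|=3: {3,5,6}:3  {4,5,6}:3
  |U|=4: {3,4,5,6}:6
  |U|=5: {2,3,4,5,6}:6
  start at 0(c): 6

6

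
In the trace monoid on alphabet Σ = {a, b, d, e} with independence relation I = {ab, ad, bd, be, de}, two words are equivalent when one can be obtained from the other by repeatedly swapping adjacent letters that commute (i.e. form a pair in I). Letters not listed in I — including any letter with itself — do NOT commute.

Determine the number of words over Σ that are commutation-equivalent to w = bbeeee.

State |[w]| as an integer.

15

#0=b has no predecessor
#1=b depends on [0:b]
#2=e has no predecessor
#3=e depends on [2:e]
#4=e depends on [3:e]
#5=e depends on [4:e]
sources: [0:b, 2:e]
N(rest) = Σ N(rest − s) over sources s of rest; N(one piece) = 1:
  size 1 → [1]=1  [5]=1
  size 2 → [0,1]=1  [1,5]=2  [4,5]=1
  size 3 → [0,1,5]=3  [1,4,5]=3  [3,4,5]=1
  size 4 → [0,1,4,5]=6  [1,3,4,5]=4  [2,3,4,5]=1
  first=0(b) contributes 5
  first=2(e) contributes 10
|[w]| = 15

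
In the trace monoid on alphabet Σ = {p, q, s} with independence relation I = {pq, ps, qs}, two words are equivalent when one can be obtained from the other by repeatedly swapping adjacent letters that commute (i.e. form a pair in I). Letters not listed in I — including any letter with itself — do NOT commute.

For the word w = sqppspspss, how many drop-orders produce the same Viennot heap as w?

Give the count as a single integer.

#0=s has no predecessor
#1=q has no predecessor
#2=p has no predecessor
#3=p depends on [2:p]
#4=s depends on [0:s]
#5=p depends on [3:p]
#6=s depends on [4:s]
#7=p depends on [5:p]
#8=s depends on [6:s]
#9=s depends on [8:s]
sources: [0:s, 1:q, 2:p]
N(rest) = Σ N(rest − s) over sources s of rest; N(one piece) = 1:
  size 1 → [1]=1  [7]=1  [9]=1
  size 2 → [1,7]=2  [1,9]=2  [5,7]=1  [7,9]=2  [8,9]=1
  size 3 → [1,5,7]=3  [1,7,9]=6  [1,8,9]=3  [3,5,7]=1  [5,7,9]=3  [6,8,9]=1  [7,8,9]=3
  size 4 → [1,3,5,7]=4  [1,5,7,9]=12  [1,6,8,9]=4  [1,7,8,9]=12  [2,3,5,7]=1  [3,5,7,9]=4  [4,6,8,9]=1  [5,7,8,9]=6  [6,7,8,9]=4
  size 5 → [0,4,6,8,9]=1  [1,2,3,5,7]=5  [1,3,5,7,9]=20  [1,4,6,8,9]=5  [1,5,7,8,9]=30  [1,6,7,8,9]=20  [2,3,5,7,9]=5  [3,5,7,8,9]=10  [4,6,7,8,9]=5  [5,6,7,8,9]=10
  size 6 → [0,1,4,6,8,9]=6  [0,4,6,7,8,9]=6  [1,2,3,5,7,9]=30  [1,3,5,7,8,9]=60  [1,4,6,7,8,9]=30  [1,5,6,7,8,9]=60  [2,3,5,7,8,9]=15  [3,5,6,7,8,9]=20  [4,5,6,7,8,9]=15
  size 7 → [0,1,4,6,7,8,9]=42  [0,4,5,6,7,8,9]=21  [1,2,3,5,7,8,9]=105  [1,3,5,6,7,8,9]=140  [1,4,5,6,7,8,9]=105  [2,3,5,6,7,8,9]=35  [3,4,5,6,7,8,9]=35
  size 8 → [0,1,4,5,6,7,8,9]=168  [0,3,4,5,6,7,8,9]=56  [1,2,3,5,6,7,8,9]=280  [1,3,4,5,6,7,8,9]=280  [2,3,4,5,6,7,8,9]=70
  first=0(s) contributes 630
  first=1(q) contributes 126
  first=2(p) contributes 504
|[w]| = 1260

1260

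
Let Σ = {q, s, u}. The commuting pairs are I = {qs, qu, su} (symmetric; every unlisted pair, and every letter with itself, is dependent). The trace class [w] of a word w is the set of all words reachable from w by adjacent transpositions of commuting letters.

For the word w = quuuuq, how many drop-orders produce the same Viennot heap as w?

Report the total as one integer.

0(q) covers ∅
1(u) covers ∅
2(u) covers 1:u
3(u) covers 2:u
4(u) covers 3:u
5(q) covers 0:q
floor of heap: 0:q, 1:u
completions by unplaced set U, small U first (add the entries for U minus each lowest piece of U):
  |U|=1: {4}:1  {5}:1
  |U|=2: {0,5}:1  {3,4}:1  {4,5}:2
  |U|=3: {0,4,5}:3  {2,3,4}:1  {3,4,5}:3
  |U|=4: {0,3,4,5}:6  {1,2,3,4}:1  {2,3,4,5}:4
  start at 0(q): 5
  start at 1(u): 10
sum over floor = 15

15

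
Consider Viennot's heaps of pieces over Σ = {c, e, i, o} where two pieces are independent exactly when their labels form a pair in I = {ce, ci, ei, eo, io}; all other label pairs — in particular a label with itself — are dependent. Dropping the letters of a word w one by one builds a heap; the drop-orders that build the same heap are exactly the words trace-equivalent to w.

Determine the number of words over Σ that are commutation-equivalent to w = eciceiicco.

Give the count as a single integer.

2520

#0=e has no predecessor
#1=c has no predecessor
#2=i has no predecessor
#3=c depends on [1:c]
#4=e depends on [0:e]
#5=i depends on [2:i]
#6=i depends on [5:i]
#7=c depends on [3:c]
#8=c depends on [7:c]
#9=o depends on [8:c]
sources: [0:e, 1:c, 2:i]
N(rest) = Σ N(rest − s) over sources s of rest; N(one piece) = 1:
  size 1 → [4]=1  [6]=1  [9]=1
  size 2 → [0,4]=1  [4,6]=2  [4,9]=2  [5,6]=1  [6,9]=2  [8,9]=1
  size 3 → [0,4,6]=3  [0,4,9]=3  [2,5,6]=1  [4,5,6]=3  [4,6,9]=6  [4,8,9]=3  [5,6,9]=3  [6,8,9]=3  [7,8,9]=1
  size 4 → [0,4,5,6]=6  [0,4,6,9]=12  [0,4,8,9]=6  [2,4,5,6]=4  [2,5,6,9]=4  [3,7,8,9]=1  [4,5,6,9]=12  [4,6,8,9]=12  [4,7,8,9]=4  [5,6,8,9]=6  [6,7,8,9]=4
  size 5 → [0,2,4,5,6]=10  [0,4,5,6,9]=30  [0,4,6,8,9]=30  [0,4,7,8,9]=10  [1,3,7,8,9]=1  [2,4,5,6,9]=20  [2,5,6,8,9]=10  [3,4,7,8,9]=5  [3,6,7,8,9]=5  [4,5,6,8,9]=30  [4,6,7,8,9]=20  [5,6,7,8,9]=10
  size 6 → [0,2,4,5,6,9]=60  [0,3,4,7,8,9]=15  [0,4,5,6,8,9]=90  [0,4,6,7,8,9]=60  [1,3,4,7,8,9]=6  [1,3,6,7,8,9]=6  [2,4,5,6,8,9]=60  [2,5,6,7,8,9]=20  [3,4,6,7,8,9]=30  [3,5,6,7,8,9]=15  [4,5,6,7,8,9]=60
  size 7 → [0,1,3,4,7,8,9]=21  [0,2,4,5,6,8,9]=210  [0,3,4,6,7,8,9]=105  [0,4,5,6,7,8,9]=210  [1,3,4,6,7,8,9]=42  [1,3,5,6,7,8,9]=21  [2,3,5,6,7,8,9]=35  [2,4,5,6,7,8,9]=140  [3,4,5,6,7,8,9]=105
  size 8 → [0,1,3,4,6,7,8,9]=168  [0,2,4,5,6,7,8,9]=560  [0,3,4,5,6,7,8,9]=420  [1,2,3,5,6,7,8,9]=56  [1,3,4,5,6,7,8,9]=168  [2,3,4,5,6,7,8,9]=280
  first=0(e) contributes 504
  first=1(c) contributes 1260
  first=2(i) contributes 756
|[w]| = 2520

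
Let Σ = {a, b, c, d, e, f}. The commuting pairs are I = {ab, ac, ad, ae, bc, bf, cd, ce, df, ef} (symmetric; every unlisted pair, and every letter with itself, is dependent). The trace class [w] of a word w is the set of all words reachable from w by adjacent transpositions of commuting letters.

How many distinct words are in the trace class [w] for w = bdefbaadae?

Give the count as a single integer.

piece 0:b — minimal
piece 1:d rests on {0:b}
piece 2:e rests on {1:d}
piece 3:f — minimal
piece 4:b rests on {2:e}
piece 5:a rests on {3:f}
piece 6:a rests on {5:a}
piece 7:d rests on {4:b}
piece 8:a rests on {6:a}
piece 9:e rests on {7:d}
minimal pieces: {0:b, 3:f}
ways to finish when only these pieces remain (= sum over removing one remaining piece with nothing left below it):
  1 left: {8}→1  {9}→1
  2 left: {6,8}→1  {7,9}→1  {8,9}→2
  3 left: {4,7,9}→1  {5,6,8}→1  {6,8,9}→3  {7,8,9}→3
  4 left: {2,4,7,9}→1  {3,5,6,8}→1  {4,7,8,9}→4  {5,6,8,9}→4  {6,7,8,9}→6
  5 left: {1,2,4,7,9}→1  {2,4,7,8,9}→5  {3,5,6,8,9}→5  {4,6,7,8,9}→10  {5,6,7,8,9}→10
  6 left: {0,1,2,4,7,9}→1  {1,2,4,7,8,9}→6  {2,4,6,7,8,9}→15  {3,5,6,7,8,9}→15  {4,5,6,7,8,9}→20
  7 left: {0,1,2,4,7,8,9}→7  {1,2,4,6,7,8,9}→21  {2,4,5,6,7,8,9}→35  {3,4,5,6,7,8,9}→35
  8 left: {0,1,2,4,6,7,8,9}→28  {1,2,4,5,6,7,8,9}→56  {2,3,4,5,6,7,8,9}→70
  placing 0:b first → 126 extensions
  placing 3:f first → 84 extensions
total linear extensions = 210

210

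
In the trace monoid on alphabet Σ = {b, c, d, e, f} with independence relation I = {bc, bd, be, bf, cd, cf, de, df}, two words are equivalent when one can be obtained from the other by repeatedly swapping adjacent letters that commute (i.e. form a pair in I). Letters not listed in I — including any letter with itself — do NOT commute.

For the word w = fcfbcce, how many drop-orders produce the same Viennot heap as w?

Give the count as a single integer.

70

piece 0:f — minimal
piece 1:c — minimal
piece 2:f rests on {0:f}
piece 3:b — minimal
piece 4:c rests on {1:c}
piece 5:c rests on {4:c}
piece 6:e rests on {2:f, 5:c}
minimal pieces: {0:f, 1:c, 3:b}
ways to finish when only these pieces remain (= sum over removing one remaining piece with nothing left below it):
  1 left: {3}→1  {6}→1
  2 left: {2,6}→1  {3,6}→2  {5,6}→1
  3 left: {0,2,6}→1  {2,3,6}→3  {2,5,6}→2  {3,5,6}→3  {4,5,6}→1
  4 left: {0,2,3,6}→4  {0,2,5,6}→3  {1,4,5,6}→1  {2,3,5,6}→8  {2,4,5,6}→3  {3,4,5,6}→4
  5 left: {0,2,3,5,6}→15  {0,2,4,5,6}→6  {1,2,4,5,6}→4  {1,3,4,5,6}→5  {2,3,4,5,6}→15
  placing 0:f first → 24 extensions
  placing 1:c first → 36 extensions
  placing 3:b first → 10 extensions
total linear extensions = 70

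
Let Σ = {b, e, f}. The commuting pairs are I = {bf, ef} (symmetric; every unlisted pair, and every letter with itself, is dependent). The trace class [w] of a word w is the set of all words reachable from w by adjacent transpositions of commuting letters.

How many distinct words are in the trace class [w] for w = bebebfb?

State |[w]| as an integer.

7

#0=b has no predecessor
#1=e depends on [0:b]
#2=b depends on [1:e]
#3=e depends on [2:b]
#4=b depends on [3:e]
#5=f has no predecessor
#6=b depends on [4:b]
sources: [0:b, 5:f]
N(rest) = Σ N(rest − s) over sources s of rest; N(one piece) = 1:
  size 1 → [5]=1  [6]=1
  size 2 → [4,6]=1  [5,6]=2
  size 3 → [3,4,6]=1  [4,5,6]=3
  size 4 → [2,3,4,6]=1  [3,4,5,6]=4
  size 5 → [1,2,3,4,6]=1  [2,3,4,5,6]=5
  first=0(b) contributes 6
  first=5(f) contributes 1
|[w]| = 7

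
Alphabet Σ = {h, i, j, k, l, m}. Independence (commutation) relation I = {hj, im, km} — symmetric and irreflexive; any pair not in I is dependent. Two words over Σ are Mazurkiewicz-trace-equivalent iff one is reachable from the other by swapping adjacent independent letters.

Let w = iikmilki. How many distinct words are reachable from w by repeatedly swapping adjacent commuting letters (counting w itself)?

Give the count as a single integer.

#0=i has no predecessor
#1=i depends on [0:i]
#2=k depends on [1:i]
#3=m has no predecessor
#4=i depends on [2:k]
#5=l depends on [3:m, 4:i]
#6=k depends on [5:l]
#7=i depends on [6:k]
sources: [0:i, 3:m]
N(rest) = Σ N(rest − s) over sources s of rest; N(one piece) = 1:
  size 1 → [7]=1
  size 2 → [6,7]=1
  size 3 → [5,6,7]=1
  size 4 → [3,5,6,7]=1  [4,5,6,7]=1
  size 5 → [2,4,5,6,7]=1  [3,4,5,6,7]=2
  size 6 → [1,2,4,5,6,7]=1  [2,3,4,5,6,7]=3
  first=0(i) contributes 4
  first=3(m) contributes 1
|[w]| = 5

5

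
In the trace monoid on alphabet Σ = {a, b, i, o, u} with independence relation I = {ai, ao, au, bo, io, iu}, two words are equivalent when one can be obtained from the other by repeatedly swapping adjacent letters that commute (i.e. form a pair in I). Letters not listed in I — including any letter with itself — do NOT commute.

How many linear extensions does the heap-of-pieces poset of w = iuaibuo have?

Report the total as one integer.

0(i) covers ∅
1(u) covers ∅
2(a) covers ∅
3(i) covers 0:i
4(b) covers 1:u, 2:a, 3:i
5(u) covers 4:b
6(o) covers 5:u
floor of heap: 0:i, 1:u, 2:a
completions by unplaced set U, small U first (add the entries for U minus each lowest piece of U):
  |U|=1: {6}:1
  |U|=2: {5,6}:1
  |U|=3: {4,5,6}:1
  |U|=4: {1,4,5,6}:1  {2,4,5,6}:1  {3,4,5,6}:1
  |U|=5: {0,3,4,5,6}:1  {1,2,4,5,6}:2  {1,3,4,5,6}:2  {2,3,4,5,6}:2
  start at 0(i): 6
  start at 1(u): 3
  start at 2(a): 3
sum over floor = 12

12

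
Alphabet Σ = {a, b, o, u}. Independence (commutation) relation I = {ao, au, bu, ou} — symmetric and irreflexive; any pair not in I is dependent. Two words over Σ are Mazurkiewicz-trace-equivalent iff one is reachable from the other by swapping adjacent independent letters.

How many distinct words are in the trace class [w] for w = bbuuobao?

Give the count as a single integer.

piece 0:b — minimal
piece 1:b rests on {0:b}
piece 2:u — minimal
piece 3:u rests on {2:u}
piece 4:o rests on {1:b}
piece 5:b rests on {4:o}
piece 6:a rests on {5:b}
piece 7:o rests on {5:b}
minimal pieces: {0:b, 2:u}
ways to finish when only these pieces remain (= sum over removing one remaining piece with nothing left below it):
  1 left: {3}→1  {6}→1  {7}→1
  2 left: {2,3}→1  {3,6}→2  {3,7}→2  {6,7}→2
  3 left: {2,3,6}→3  {2,3,7}→3  {3,6,7}→6  {5,6,7}→2
  4 left: {2,3,6,7}→12  {3,5,6,7}→8  {4,5,6,7}→2
  5 left: {1,4,5,6,7}→2  {2,3,5,6,7}→20  {3,4,5,6,7}→10
  6 left: {0,1,4,5,6,7}→2  {1,3,4,5,6,7}→12  {2,3,4,5,6,7}→30
  placing 0:b first → 42 extensions
  placing 2:u first → 14 extensions
total linear extensions = 56

56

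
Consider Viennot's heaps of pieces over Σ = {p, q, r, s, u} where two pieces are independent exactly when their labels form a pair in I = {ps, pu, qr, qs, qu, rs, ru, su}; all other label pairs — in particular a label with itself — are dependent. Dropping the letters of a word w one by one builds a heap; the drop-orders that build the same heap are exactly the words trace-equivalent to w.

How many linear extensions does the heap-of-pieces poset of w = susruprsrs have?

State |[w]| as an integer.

0(s) covers ∅
1(u) covers ∅
2(s) covers 0:s
3(r) covers ∅
4(u) covers 1:u
5(p) covers 3:r
6(r) covers 5:p
7(s) covers 2:s
8(r) covers 6:r
9(s) covers 7:s
floor of heap: 0:s, 1:u, 3:r
completions by unplaced set U, small U first (add the entries for U minus each lowest piece of U):
  |U|=1: {4}:1  {8}:1  {9}:1
  |U|=2: {1,4}:1  {4,8}:2  {4,9}:2  {6,8}:1  {7,9}:1  {8,9}:2
  |U|=3: {1,4,8}:3  {1,4,9}:3  {2,7,9}:1  {4,6,8}:3  {4,7,9}:3  {4,8,9}:6  {5,6,8}:1  {6,8,9}:3  {7,8,9}:3
  |U|=4: {0,2,7,9}:1  {1,4,6,8}:6  {1,4,7,9}:6  {1,4,8,9}:12  {2,4,7,9}:4  {2,7,8,9}:4  {3,5,6,8}:1  {4,5,6,8}:4  {4,6,8,9}:12  {4,7,8,9}:12  {5,6,8,9}:4  {6,7,8,9}:6
  |U|=5: {0,2,4,7,9}:5  {0,2,7,8,9}:5  {1,2,4,7,9}:10  {1,4,5,6,8}:10  {1,4,6,8,9}:30  {1,4,7,8,9}:30  {2,4,7,8,9}:20  {2,6,7,8,9}:10  {3,4,5,6,8}:5  {3,5,6,8,9}:5  {4,5,6,8,9}:20  {4,6,7,8,9}:30  {5,6,7,8,9}:10
  |U|=6: {0,1,2,4,7,9}:15  {0,2,4,7,8,9}:30  {0,2,6,7,8,9}:15  {1,2,4,7,8,9}:60  {1,3,4,5,6,8}:15  {1,4,5,6,8,9}:60  {1,4,6,7,8,9}:90  {2,4,6,7,8,9}:60  {2,5,6,7,8,9}:20  {3,4,5,6,8,9}:30  {3,5,6,7,8,9}:15  {4,5,6,7,8,9}:60
  |U|=7: {0,1,2,4,7,8,9}:105  {0,2,4,6,7,8,9}:105  {0,2,5,6,7,8,9}:35  {1,2,4,6,7,8,9}:210  {1,3,4,5,6,8,9}:105  {1,4,5,6,7,8,9}:210  {2,3,5,6,7,8,9}:35  {2,4,5,6,7,8,9}:140  {3,4,5,6,7,8,9}:105
  |U|=8: {0,1,2,4,6,7,8,9}:420  {0,2,3,5,6,7,8,9}:70  {0,2,4,5,6,7,8,9}:280  {1,2,4,5,6,7,8,9}:560  {1,3,4,5,6,7,8,9}:420  {2,3,4,5,6,7,8,9}:280
  start at 0(s): 1260
  start at 1(u): 630
  start at 3(r): 1260
sum over floor = 3150

3150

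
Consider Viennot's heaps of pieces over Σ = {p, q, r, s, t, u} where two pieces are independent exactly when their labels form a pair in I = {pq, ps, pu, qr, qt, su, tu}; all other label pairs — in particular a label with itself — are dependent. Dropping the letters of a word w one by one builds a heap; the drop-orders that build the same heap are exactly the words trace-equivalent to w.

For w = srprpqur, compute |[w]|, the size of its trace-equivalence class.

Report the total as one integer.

9

drop 0:s onto floor
drop 1:r onto {0:s}
drop 2:p onto {1:r}
drop 3:r onto {2:p}
drop 4:p onto {3:r}
drop 5:q onto {0:s}
drop 6:u onto {3:r, 5:q}
drop 7:r onto {4:p, 6:u}
ground layer = {0:s}
drop-orders for the pieces not yet dropped (sum over which currently-grounded one goes next):
  1 to go: {7} 1
  2 to go: {4,7} 1  {6,7} 1
  3 to go: {4,6,7} 2  {5,6,7} 1
  4 to go: {3,4,6,7} 2  {4,5,6,7} 3
  5 to go: {2,3,4,6,7} 2  {3,4,5,6,7} 5
  6 to go: {1,2,3,4,6,7} 2  {2,3,4,5,6,7} 7
  if 0:s drops first: 9 orders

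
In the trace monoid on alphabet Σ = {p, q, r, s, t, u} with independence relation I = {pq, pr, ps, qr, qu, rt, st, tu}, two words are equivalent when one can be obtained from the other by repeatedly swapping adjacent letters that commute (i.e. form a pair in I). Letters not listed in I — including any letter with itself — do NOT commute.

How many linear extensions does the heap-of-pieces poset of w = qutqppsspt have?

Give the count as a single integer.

117

0(q) covers ∅
1(u) covers ∅
2(t) covers 0:q
3(q) covers 2:t
4(p) covers 1:u, 2:t
5(p) covers 4:p
6(s) covers 1:u, 3:q
7(s) covers 6:s
8(p) covers 5:p
9(t) covers 3:q, 8:p
floor of heap: 0:q, 1:u
completions by unplaced set U, small U first (add the entries for U minus each lowest piece of U):
  |U|=1: {7}:1  {9}:1
  |U|=2: {6,7}:1  {7,9}:2  {8,9}:1
  |U|=3: {5,8,9}:1  {6,7,9}:3  {7,8,9}:3
  |U|=4: {3,6,7,9}:3  {4,5,8,9}:1  {5,7,8,9}:4  {6,7,8,9}:6
  |U|=5: {3,6,7,8,9}:9  {4,5,7,8,9}:5  {5,6,7,8,9}:10
  |U|=6: {3,5,6,7,8,9}:19  {4,5,6,7,8,9}:15
  |U|=7: {1,4,5,6,7,8,9}:15  {3,4,5,6,7,8,9}:34
  |U|=8: {1,3,4,5,6,7,8,9}:49  {2,3,4,5,6,7,8,9}:34
  start at 0(q): 83
  start at 1(u): 34
sum over floor = 117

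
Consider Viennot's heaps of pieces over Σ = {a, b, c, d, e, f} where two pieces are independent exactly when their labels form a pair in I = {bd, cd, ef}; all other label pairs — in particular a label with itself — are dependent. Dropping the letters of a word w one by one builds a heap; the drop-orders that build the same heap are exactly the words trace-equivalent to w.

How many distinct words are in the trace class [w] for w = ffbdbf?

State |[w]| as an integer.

3

#0=f has no predecessor
#1=f depends on [0:f]
#2=b depends on [1:f]
#3=d depends on [1:f]
#4=b depends on [2:b]
#5=f depends on [3:d, 4:b]
sources: [0:f]
N(rest) = Σ N(rest − s) over sources s of rest; N(one piece) = 1:
  size 1 → [5]=1
  size 2 → [3,5]=1  [4,5]=1
  size 3 → [2,4,5]=1  [3,4,5]=2
  size 4 → [2,3,4,5]=3
  first=0(f) contributes 3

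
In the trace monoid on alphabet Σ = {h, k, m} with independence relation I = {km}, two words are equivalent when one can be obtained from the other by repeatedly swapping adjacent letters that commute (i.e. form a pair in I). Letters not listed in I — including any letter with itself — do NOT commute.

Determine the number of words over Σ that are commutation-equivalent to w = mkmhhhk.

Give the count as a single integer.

#0=m has no predecessor
#1=k has no predecessor
#2=m depends on [0:m]
#3=h depends on [1:k, 2:m]
#4=h depends on [3:h]
#5=h depends on [4:h]
#6=k depends on [5:h]
sources: [0:m, 1:k]
N(rest) = Σ N(rest − s) over sources s of rest; N(one piece) = 1:
  size 1 → [6]=1
  size 2 → [5,6]=1
  size 3 → [4,5,6]=1
  size 4 → [3,4,5,6]=1
  size 5 → [1,3,4,5,6]=1  [2,3,4,5,6]=1
  first=0(m) contributes 2
  first=1(k) contributes 1
|[w]| = 3

3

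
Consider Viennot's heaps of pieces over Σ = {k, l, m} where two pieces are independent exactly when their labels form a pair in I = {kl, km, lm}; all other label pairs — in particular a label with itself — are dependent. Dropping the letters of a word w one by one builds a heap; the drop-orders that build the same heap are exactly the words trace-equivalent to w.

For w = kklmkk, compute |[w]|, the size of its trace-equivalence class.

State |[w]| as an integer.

0(k) covers ∅
1(k) covers 0:k
2(l) covers ∅
3(m) covers ∅
4(k) covers 1:k
5(k) covers 4:k
floor of heap: 0:k, 2:l, 3:m
completions by unplaced set U, small U first (add the entries for U minus each lowest piece of U):
  |U|=1: {2}:1  {3}:1  {5}:1
  |U|=2: {2,3}:2  {2,5}:2  {3,5}:2  {4,5}:1
  |U|=3: {1,4,5}:1  {2,3,5}:6  {2,4,5}:3  {3,4,5}:3
  |U|=4: {0,1,4,5}:1  {1,2,4,5}:4  {1,3,4,5}:4  {2,3,4,5}:12
  start at 0(k): 20
  start at 2(l): 5
  start at 3(m): 5
sum over floor = 30

30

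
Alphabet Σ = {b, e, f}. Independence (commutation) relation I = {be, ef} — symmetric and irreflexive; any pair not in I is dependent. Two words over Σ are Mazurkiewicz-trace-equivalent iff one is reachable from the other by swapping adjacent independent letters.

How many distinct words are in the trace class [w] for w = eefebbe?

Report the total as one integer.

35

0(e) covers ∅
1(e) covers 0:e
2(f) covers ∅
3(e) covers 1:e
4(b) covers 2:f
5(b) covers 4:b
6(e) covers 3:e
floor of heap: 0:e, 2:f
completions by unplaced set U, small U first (add the entries for U minus each lowest piece of U):
  |U|=1: {5}:1  {6}:1
  |U|=2: {3,6}:1  {4,5}:1  {5,6}:2
  |U|=3: {1,3,6}:1  {2,4,5}:1  {3,5,6}:3  {4,5,6}:3
  |U|=4: {0,1,3,6}:1  {1,3,5,6}:4  {2,4,5,6}:4  {3,4,5,6}:6
  |U|=5: {0,1,3,5,6}:5  {1,3,4,5,6}:10  {2,3,4,5,6}:10
  start at 0(e): 20
  start at 2(f): 15
sum over floor = 35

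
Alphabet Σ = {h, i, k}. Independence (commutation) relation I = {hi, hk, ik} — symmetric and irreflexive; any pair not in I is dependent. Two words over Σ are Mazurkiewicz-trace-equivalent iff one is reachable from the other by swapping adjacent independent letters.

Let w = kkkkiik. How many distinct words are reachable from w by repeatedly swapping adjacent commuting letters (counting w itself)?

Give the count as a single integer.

21

0(k) covers ∅
1(k) covers 0:k
2(k) covers 1:k
3(k) covers 2:k
4(i) covers ∅
5(i) covers 4:i
6(k) covers 3:k
floor of heap: 0:k, 4:i
completions by unplaced set U, small U first (add the entries for U minus each lowest piece of U):
  |U|=1: {5}:1  {6}:1
  |U|=2: {3,6}:1  {4,5}:1  {5,6}:2
  |U|=3: {2,3,6}:1  {3,5,6}:3  {4,5,6}:3
  |U|=4: {1,2,3,6}:1  {2,3,5,6}:4  {3,4,5,6}:6
  |U|=5: {0,1,2,3,6}:1  {1,2,3,5,6}:5  {2,3,4,5,6}:10
  start at 0(k): 15
  start at 4(i): 6
sum over floor = 21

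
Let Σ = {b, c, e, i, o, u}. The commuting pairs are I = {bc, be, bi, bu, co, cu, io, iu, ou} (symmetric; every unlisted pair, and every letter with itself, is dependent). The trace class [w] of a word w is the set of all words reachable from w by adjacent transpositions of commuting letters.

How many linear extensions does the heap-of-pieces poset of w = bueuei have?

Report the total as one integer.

piece 0:b — minimal
piece 1:u — minimal
piece 2:e rests on {1:u}
piece 3:u rests on {2:e}
piece 4:e rests on {3:u}
piece 5:i rests on {4:e}
minimal pieces: {0:b, 1:u}
ways to finish when only these pieces remain (= sum over removing one remaining piece with nothing left below it):
  1 left: {0}→1  {5}→1
  2 left: {0,5}→2  {4,5}→1
  3 left: {0,4,5}→3  {3,4,5}→1
  4 left: {0,3,4,5}→4  {2,3,4,5}→1
  placing 0:b first → 1 extensions
  placing 1:u first → 5 extensions
total linear extensions = 6

6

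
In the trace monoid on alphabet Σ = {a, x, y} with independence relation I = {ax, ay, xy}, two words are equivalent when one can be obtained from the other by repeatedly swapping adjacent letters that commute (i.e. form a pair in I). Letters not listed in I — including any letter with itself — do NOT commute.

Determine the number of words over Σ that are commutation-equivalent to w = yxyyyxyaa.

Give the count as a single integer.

756

0(y) covers ∅
1(x) covers ∅
2(y) covers 0:y
3(y) covers 2:y
4(y) covers 3:y
5(x) covers 1:x
6(y) covers 4:y
7(a) covers ∅
8(a) covers 7:a
floor of heap: 0:y, 1:x, 7:a
completions by unplaced set U, small U first (add the entries for U minus each lowest piece of U):
  |U|=1: {5}:1  {6}:1  {8}:1
  |U|=2: {1,5}:1  {4,6}:1  {5,6}:2  {5,8}:2  {6,8}:2  {7,8}:1
  |U|=3: {1,5,6}:3  {1,5,8}:3  {3,4,6}:1  {4,5,6}:3  {4,6,8}:3  {5,6,8}:6  {5,7,8}:3  {6,7,8}:3
  |U|=4: {1,4,5,6}:6  {1,5,6,8}:12  {1,5,7,8}:6  {2,3,4,6}:1  {3,4,5,6}:4  {3,4,6,8}:4  {4,5,6,8}:12  {4,6,7,8}:6  {5,6,7,8}:12
  |U|=5: {0,2,3,4,6}:1  {1,3,4,5,6}:10  {1,4,5,6,8}:30  {1,5,6,7,8}:30  {2,3,4,5,6}:5  {2,3,4,6,8}:5  {3,4,5,6,8}:20  {3,4,6,7,8}:10  {4,5,6,7,8}:30
  |U|=6: {0,2,3,4,5,6}:6  {0,2,3,4,6,8}:6  {1,2,3,4,5,6}:15  {1,3,4,5,6,8}:60  {1,4,5,6,7,8}:90  {2,3,4,5,6,8}:30  {2,3,4,6,7,8}:15  {3,4,5,6,7,8}:60
  |U|=7: {0,1,2,3,4,5,6}:21  {0,2,3,4,5,6,8}:42  {0,2,3,4,6,7,8}:21  {1,2,3,4,5,6,8}:105  {1,3,4,5,6,7,8}:210  {2,3,4,5,6,7,8}:105
  start at 0(y): 420
  start at 1(x): 168
  start at 7(a): 168
sum over floor = 756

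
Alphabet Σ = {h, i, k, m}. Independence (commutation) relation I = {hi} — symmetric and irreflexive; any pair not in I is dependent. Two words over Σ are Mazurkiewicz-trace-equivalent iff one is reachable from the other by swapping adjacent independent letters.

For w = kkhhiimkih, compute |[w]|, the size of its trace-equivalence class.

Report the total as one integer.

12

drop 0:k onto floor
drop 1:k onto {0:k}
drop 2:h onto {1:k}
drop 3:h onto {2:h}
drop 4:i onto {1:k}
drop 5:i onto {4:i}
drop 6:m onto {3:h, 5:i}
drop 7:k onto {6:m}
drop 8:i onto {7:k}
drop 9:h onto {7:k}
ground layer = {0:k}
drop-orders for the pieces not yet dropped (sum over which currently-grounded one goes next):
  1 to go: {8} 1  {9} 1
  2 to go: {8,9} 2
  3 to go: {7,8,9} 2
  4 to go: {6,7,8,9} 2
  5 to go: {3,6,7,8,9} 2  {5,6,7,8,9} 2
  6 to go: {2,3,6,7,8,9} 2  {3,5,6,7,8,9} 4  {4,5,6,7,8,9} 2
  7 to go: {2,3,5,6,7,8,9} 6  {3,4,5,6,7,8,9} 6
  8 to go: {2,3,4,5,6,7,8,9} 12
  if 0:k drops first: 12 orders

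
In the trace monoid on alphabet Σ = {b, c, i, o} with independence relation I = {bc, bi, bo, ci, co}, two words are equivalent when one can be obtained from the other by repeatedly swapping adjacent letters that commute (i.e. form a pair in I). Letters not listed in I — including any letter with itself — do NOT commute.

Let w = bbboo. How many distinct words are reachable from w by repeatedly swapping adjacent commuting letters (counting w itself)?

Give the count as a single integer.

0(b) covers ∅
1(b) covers 0:b
2(b) covers 1:b
3(o) covers ∅
4(o) covers 3:o
floor of heap: 0:b, 3:o
completions by unplaced set U, small U first (add the entries for U minus each lowest piece of U):
  |U|=1: {2}:1  {4}:1
  |U|=2: {1,2}:1  {2,4}:2  {3,4}:1
  |U|=3: {0,1,2}:1  {1,2,4}:3  {2,3,4}:3
  start at 0(b): 6
  start at 3(o): 4
sum over floor = 10

10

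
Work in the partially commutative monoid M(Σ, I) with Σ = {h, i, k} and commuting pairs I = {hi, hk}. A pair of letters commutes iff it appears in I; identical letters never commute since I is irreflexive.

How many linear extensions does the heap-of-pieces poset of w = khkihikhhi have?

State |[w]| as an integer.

drop 0:k onto floor
drop 1:h onto floor
drop 2:k onto {0:k}
drop 3:i onto {2:k}
drop 4:h onto {1:h}
drop 5:i onto {3:i}
drop 6:k onto {5:i}
drop 7:h onto {4:h}
drop 8:h onto {7:h}
drop 9:i onto {6:k}
ground layer = {0:k, 1:h}
drop-orders for the pieces not yet dropped (sum over which currently-grounded one goes next):
  1 to go: {8} 1  {9} 1
  2 to go: {6,9} 1  {7,8} 1  {8,9} 2
  3 to go: {4,7,8} 1  {5,6,9} 1  {6,8,9} 3  {7,8,9} 3
  4 to go: {1,4,7,8} 1  {3,5,6,9} 1  {4,7,8,9} 4  {5,6,8,9} 4  {6,7,8,9} 6
  5 to go: {1,4,7,8,9} 5  {2,3,5,6,9} 1  {3,5,6,8,9} 5  {4,6,7,8,9} 10  {5,6,7,8,9} 10
  6 to go: {0,2,3,5,6,9} 1  {1,4,6,7,8,9} 15  {2,3,5,6,8,9} 6  {3,5,6,7,8,9} 15  {4,5,6,7,8,9} 20
  7 to go: {0,2,3,5,6,8,9} 7  {1,4,5,6,7,8,9} 35  {2,3,5,6,7,8,9} 21  {3,4,5,6,7,8,9} 35
  8 to go: {0,2,3,5,6,7,8,9} 28  {1,3,4,5,6,7,8,9} 70  {2,3,4,5,6,7,8,9} 56
  if 0:k drops first: 126 orders
  if 1:h drops first: 84 orders
heap linearizations: 210

210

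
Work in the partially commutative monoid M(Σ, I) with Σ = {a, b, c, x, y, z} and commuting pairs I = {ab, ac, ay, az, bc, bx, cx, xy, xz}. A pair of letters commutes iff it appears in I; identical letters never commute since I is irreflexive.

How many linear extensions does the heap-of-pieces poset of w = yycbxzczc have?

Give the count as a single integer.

18

drop 0:y onto floor
drop 1:y onto {0:y}
drop 2:c onto {1:y}
drop 3:b onto {1:y}
drop 4:x onto floor
drop 5:z onto {2:c, 3:b}
drop 6:c onto {5:z}
drop 7:z onto {6:c}
drop 8:c onto {7:z}
ground layer = {0:y, 4:x}
drop-orders for the pieces not yet dropped (sum over which currently-grounded one goes next):
  1 to go: {4} 1  {8} 1
  2 to go: {4,8} 2  {7,8} 1
  3 to go: {4,7,8} 3  {6,7,8} 1
  4 to go: {4,6,7,8} 4  {5,6,7,8} 1
  5 to go: {2,5,6,7,8} 1  {3,5,6,7,8} 1  {4,5,6,7,8} 5
  6 to go: {2,3,5,6,7,8} 2  {2,4,5,6,7,8} 6  {3,4,5,6,7,8} 6
  7 to go: {1,2,3,5,6,7,8} 2  {2,3,4,5,6,7,8} 14
  if 0:y drops first: 16 orders
  if 4:x drops first: 2 orders
heap linearizations: 18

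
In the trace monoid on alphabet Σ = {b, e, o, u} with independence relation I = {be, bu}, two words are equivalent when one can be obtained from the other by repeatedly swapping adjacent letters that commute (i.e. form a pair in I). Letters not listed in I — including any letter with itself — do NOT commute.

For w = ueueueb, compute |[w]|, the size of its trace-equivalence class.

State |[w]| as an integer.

piece 0:u — minimal
piece 1:e rests on {0:u}
piece 2:u rests on {1:e}
piece 3:e rests on {2:u}
piece 4:u rests on {3:e}
piece 5:e rests on {4:u}
piece 6:b — minimal
minimal pieces: {0:u, 6:b}
ways to finish when only these pieces remain (= sum over removing one remaining piece with nothing left below it):
  1 left: {5}→1  {6}→1
  2 left: {4,5}→1  {5,6}→2
  3 left: {3,4,5}→1  {4,5,6}→3
  4 left: {2,3,4,5}→1  {3,4,5,6}→4
  5 left: {1,2,3,4,5}→1  {2,3,4,5,6}→5
  placing 0:u first → 6 extensions
  placing 6:b first → 1 extensions
total linear extensions = 7

7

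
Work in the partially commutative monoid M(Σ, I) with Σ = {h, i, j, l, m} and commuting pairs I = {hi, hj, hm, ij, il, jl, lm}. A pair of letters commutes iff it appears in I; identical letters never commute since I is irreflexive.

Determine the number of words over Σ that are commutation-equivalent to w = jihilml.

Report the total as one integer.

105

drop 0:j onto floor
drop 1:i onto floor
drop 2:h onto floor
drop 3:i onto {1:i}
drop 4:l onto {2:h}
drop 5:m onto {0:j, 3:i}
drop 6:l onto {4:l}
ground layer = {0:j, 1:i, 2:h}
drop-orders for the pieces not yet dropped (sum over which currently-grounded one goes next):
  1 to go: {5} 1  {6} 1
  2 to go: {0,5} 1  {3,5} 1  {4,6} 1  {5,6} 2
  3 to go: {0,3,5} 2  {0,5,6} 3  {1,3,5} 1  {2,4,6} 1  {3,5,6} 3  {4,5,6} 3
  4 to go: {0,1,3,5} 3  {0,3,5,6} 8  {0,4,5,6} 6  {1,3,5,6} 4  {2,4,5,6} 4  {3,4,5,6} 6
  5 to go: {0,1,3,5,6} 15  {0,2,4,5,6} 10  {0,3,4,5,6} 20  {1,3,4,5,6} 10  {2,3,4,5,6} 10
  if 0:j drops first: 20 orders
  if 1:i drops first: 40 orders
  if 2:h drops first: 45 orders
heap linearizations: 105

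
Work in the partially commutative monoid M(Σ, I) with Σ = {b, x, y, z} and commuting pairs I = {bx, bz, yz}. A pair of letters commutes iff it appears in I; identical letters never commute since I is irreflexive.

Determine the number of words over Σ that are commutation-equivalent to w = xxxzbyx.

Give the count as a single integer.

0(x) covers ∅
1(x) covers 0:x
2(x) covers 1:x
3(z) covers 2:x
4(b) covers ∅
5(y) covers 2:x, 4:b
6(x) covers 3:z, 5:y
floor of heap: 0:x, 4:b
completions by unplaced set U, small U first (add the entries for U minus each lowest piece of U):
  |U|=1: {6}:1
  |U|=2: {3,6}:1  {5,6}:1
  |U|=3: {3,5,6}:2  {4,5,6}:1
  |U|=4: {2,3,5,6}:2  {3,4,5,6}:3
  |U|=5: {1,2,3,5,6}:2  {2,3,4,5,6}:5
  start at 0(x): 7
  start at 4(b): 2
sum over floor = 9

9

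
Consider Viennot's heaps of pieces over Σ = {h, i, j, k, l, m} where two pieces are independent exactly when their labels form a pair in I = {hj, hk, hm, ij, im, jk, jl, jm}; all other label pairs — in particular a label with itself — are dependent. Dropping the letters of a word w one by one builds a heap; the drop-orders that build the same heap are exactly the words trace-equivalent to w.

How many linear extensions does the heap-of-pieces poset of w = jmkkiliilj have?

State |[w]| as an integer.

piece 0:j — minimal
piece 1:m — minimal
piece 2:k rests on {1:m}
piece 3:k rests on {2:k}
piece 4:i rests on {3:k}
piece 5:l rests on {4:i}
piece 6:i rests on {5:l}
piece 7:i rests on {6:i}
piece 8:l rests on {7:i}
piece 9:j rests on {0:j}
minimal pieces: {0:j, 1:m}
ways to finish when only these pieces remain (= sum over removing one remaining piece with nothing left below it):
  1 left: {8}→1  {9}→1
  2 left: {0,9}→1  {7,8}→1  {8,9}→2
  3 left: {0,8,9}→3  {6,7,8}→1  {7,8,9}→3
  4 left: {0,7,8,9}→6  {5,6,7,8}→1  {6,7,8,9}→4
  5 left: {0,6,7,8,9}→10  {4,5,6,7,8}→1  {5,6,7,8,9}→5
  6 left: {0,5,6,7,8,9}→15  {3,4,5,6,7,8}→1  {4,5,6,7,8,9}→6
  7 left: {0,4,5,6,7,8,9}→21  {2,3,4,5,6,7,8}→1  {3,4,5,6,7,8,9}→7
  8 left: {0,3,4,5,6,7,8,9}→28  {1,2,3,4,5,6,7,8}→1  {2,3,4,5,6,7,8,9}→8
  placing 0:j first → 9 extensions
  placing 1:m first → 36 extensions
total linear extensions = 45

45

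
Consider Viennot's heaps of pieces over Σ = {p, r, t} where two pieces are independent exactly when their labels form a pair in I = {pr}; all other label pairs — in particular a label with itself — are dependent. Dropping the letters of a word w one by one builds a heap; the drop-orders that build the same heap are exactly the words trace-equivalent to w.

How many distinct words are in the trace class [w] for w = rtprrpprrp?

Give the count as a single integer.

70

piece 0:r — minimal
piece 1:t rests on {0:r}
piece 2:p rests on {1:t}
piece 3:r rests on {1:t}
piece 4:r rests on {3:r}
piece 5:p rests on {2:p}
piece 6:p rests on {5:p}
piece 7:r rests on {4:r}
piece 8:r rests on {7:r}
piece 9:p rests on {6:p}
minimal pieces: {0:r}
ways to finish when only these pieces remain (= sum over removing one remaining piece with nothing left below it):
  1 left: {8}→1  {9}→1
  2 left: {6,9}→1  {7,8}→1  {8,9}→2
  3 left: {4,7,8}→1  {5,6,9}→1  {6,8,9}→3  {7,8,9}→3
  4 left: {2,5,6,9}→1  {3,4,7,8}→1  {4,7,8,9}→4  {5,6,8,9}→4  {6,7,8,9}→6
  5 left: {2,5,6,8,9}→5  {3,4,7,8,9}→5  {4,6,7,8,9}→10  {5,6,7,8,9}→10
  6 left: {2,5,6,7,8,9}→15  {3,4,6,7,8,9}→15  {4,5,6,7,8,9}→20
  7 left: {2,4,5,6,7,8,9}→35  {3,4,5,6,7,8,9}→35
  8 left: {2,3,4,5,6,7,8,9}→70
  placing 0:r first → 70 extensions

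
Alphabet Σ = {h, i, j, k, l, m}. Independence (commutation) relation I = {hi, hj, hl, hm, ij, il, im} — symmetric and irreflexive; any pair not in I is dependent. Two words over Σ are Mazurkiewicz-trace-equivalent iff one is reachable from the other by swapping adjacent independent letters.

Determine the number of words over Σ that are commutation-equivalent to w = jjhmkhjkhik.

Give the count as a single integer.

piece 0:j — minimal
piece 1:j rests on {0:j}
piece 2:h — minimal
piece 3:m rests on {1:j}
piece 4:k rests on {2:h, 3:m}
piece 5:h rests on {4:k}
piece 6:j rests on {4:k}
piece 7:k rests on {5:h, 6:j}
piece 8:h rests on {7:k}
piece 9:i rests on {7:k}
piece 10:k rests on {8:h, 9:i}
minimal pieces: {0:j, 2:h}
ways to finish when only these pieces remain (= sum over removing one remaining piece with nothing left below it):
  1 left: {10}→1
  2 left: {8,10}→1  {9,10}→1
  3 left: {8,9,10}→2
  4 left: {7,8,9,10}→2
  5 left: {5,7,8,9,10}→2  {6,7,8,9,10}→2
  6 left: {5,6,7,8,9,10}→4
  7 left: {4,5,6,7,8,9,10}→4
  8 left: {2,4,5,6,7,8,9,10}→4  {3,4,5,6,7,8,9,10}→4
  9 left: {1,3,4,5,6,7,8,9,10}→4  {2,3,4,5,6,7,8,9,10}→8
  placing 0:j first → 12 extensions
  placing 2:h first → 4 extensions
total linear extensions = 16

16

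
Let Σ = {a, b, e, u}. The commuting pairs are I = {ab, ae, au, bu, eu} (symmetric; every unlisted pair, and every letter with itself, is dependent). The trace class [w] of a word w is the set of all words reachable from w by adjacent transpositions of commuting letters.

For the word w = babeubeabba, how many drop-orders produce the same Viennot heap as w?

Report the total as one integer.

1320

piece 0:b — minimal
piece 1:a — minimal
piece 2:b rests on {0:b}
piece 3:e rests on {2:b}
piece 4:u — minimal
piece 5:b rests on {3:e}
piece 6:e rests on {5:b}
piece 7:a rests on {1:a}
piece 8:b rests on {6:e}
piece 9:b rests on {8:b}
piece 10:a rests on {7:a}
minimal pieces: {0:b, 1:a, 4:u}
ways to finish when only these pieces remain (= sum over removing one remaining piece with nothing left below it):
  1 left: {4}→1  {9}→1  {10}→1
  2 left: {4,9}→2  {4,10}→2  {7,10}→1  {8,9}→1  {9,10}→2
  3 left: {1,7,10}→1  {4,7,10}→3  {4,8,9}→3  {4,9,10}→6  {6,8,9}→1  {7,9,10}→3  {8,9,10}→3
  4 left: {1,4,7,10}→4  {1,7,9,10}→4  {4,6,8,9}→4  {4,7,9,10}→12  {4,8,9,10}→12  {5,6,8,9}→1  {6,8,9,10}→4  {7,8,9,10}→6
  5 left: {1,4,7,9,10}→20  {1,7,8,9,10}→10  {3,5,6,8,9}→1  {4,5,6,8,9}→5  {4,6,8,9,10}→20  {4,7,8,9,10}→30  {5,6,8,9,10}→5  {6,7,8,9,10}→10
  6 left: {1,4,7,8,9,10}→60  {1,6,7,8,9,10}→20  {2,3,5,6,8,9}→1  {3,4,5,6,8,9}→6  {3,5,6,8,9,10}→6  {4,5,6,8,9,10}→30  {4,6,7,8,9,10}→60  {5,6,7,8,9,10}→15
  7 left: {0,2,3,5,6,8,9}→1  {1,4,6,7,8,9,10}→140  {1,5,6,7,8,9,10}→35  {2,3,4,5,6,8,9}→7  {2,3,5,6,8,9,10}→7  {3,4,5,6,8,9,10}→42  {3,5,6,7,8,9,10}→21  {4,5,6,7,8,9,10}→105
  8 left: {0,2,3,4,5,6,8,9}→8  {0,2,3,5,6,8,9,10}→8  {1,3,5,6,7,8,9,10}→56  {1,4,5,6,7,8,9,10}→280  {2,3,4,5,6,8,9,10}→56  {2,3,5,6,7,8,9,10}→28  {3,4,5,6,7,8,9,10}→168
  9 left: {0,2,3,4,5,6,8,9,10}→72  {0,2,3,5,6,7,8,9,10}→36  {1,2,3,5,6,7,8,9,10}→84  {1,3,4,5,6,7,8,9,10}→504  {2,3,4,5,6,7,8,9,10}→252
  placing 0:b first → 840 extensions
  placing 1:a first → 360 extensions
  placing 4:u first → 120 extensions
total linear extensions = 1320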